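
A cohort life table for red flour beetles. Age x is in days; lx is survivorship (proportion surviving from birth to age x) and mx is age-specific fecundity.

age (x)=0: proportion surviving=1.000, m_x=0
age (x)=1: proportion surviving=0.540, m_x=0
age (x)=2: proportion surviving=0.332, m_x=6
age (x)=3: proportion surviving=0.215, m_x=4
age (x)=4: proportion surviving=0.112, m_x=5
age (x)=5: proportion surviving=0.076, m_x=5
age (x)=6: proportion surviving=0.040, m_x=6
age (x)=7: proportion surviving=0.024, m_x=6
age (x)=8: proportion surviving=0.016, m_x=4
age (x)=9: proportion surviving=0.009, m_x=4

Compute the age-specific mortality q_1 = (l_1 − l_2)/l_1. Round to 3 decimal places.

0.385

q_1 = (l_1 − l_2) / l_1 = (0.54 − 0.332) / 0.54
     = 0.208 / 0.54 = 0.385185… → 0.385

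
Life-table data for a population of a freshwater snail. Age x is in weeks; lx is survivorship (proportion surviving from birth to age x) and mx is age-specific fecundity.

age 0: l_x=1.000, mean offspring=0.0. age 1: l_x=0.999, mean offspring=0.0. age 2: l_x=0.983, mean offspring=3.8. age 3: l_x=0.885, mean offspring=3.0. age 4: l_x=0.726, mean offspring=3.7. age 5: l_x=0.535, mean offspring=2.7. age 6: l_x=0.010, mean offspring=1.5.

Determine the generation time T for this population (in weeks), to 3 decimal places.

3.179

lx·mx: 0, 0, 3.7354, 2.655, 2.6862, 1.4445, 0.015 → R0 = 10.5361
x·lx·mx: 0, 0, 7.4708, 7.965, 10.7448, 7.2225, 0.09 → Σ = 33.4931
T = 33.4931 / 10.5361 = 3.17889… → 3.179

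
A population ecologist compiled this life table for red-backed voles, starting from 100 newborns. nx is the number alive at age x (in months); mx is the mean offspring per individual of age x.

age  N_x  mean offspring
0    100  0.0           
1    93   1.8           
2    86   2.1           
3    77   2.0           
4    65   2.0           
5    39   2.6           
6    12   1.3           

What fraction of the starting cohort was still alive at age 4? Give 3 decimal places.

0.650

l_4 = n_4/n_0 = 65/100 = 0.65 → 0.650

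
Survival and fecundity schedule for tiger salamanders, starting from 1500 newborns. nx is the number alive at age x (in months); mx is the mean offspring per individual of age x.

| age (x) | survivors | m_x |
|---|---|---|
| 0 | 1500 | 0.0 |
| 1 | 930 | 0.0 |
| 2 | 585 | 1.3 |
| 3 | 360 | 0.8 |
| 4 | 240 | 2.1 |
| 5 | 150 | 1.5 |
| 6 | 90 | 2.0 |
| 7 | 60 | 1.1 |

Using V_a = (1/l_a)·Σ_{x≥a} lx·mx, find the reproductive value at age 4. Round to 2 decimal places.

lx = nx/n0 = nx/1500: 1, 0.62, 0.39, 0.24, 0.16, 0.1, 0.06, 0.04
lx·mx for x ≥ 4: 0.336, 0.15, 0.12, 0.044 → sum = 0.65
V_4 = 0.65 / l_4 = 0.65 / 0.16 = 4.0625 → 4.06

4.06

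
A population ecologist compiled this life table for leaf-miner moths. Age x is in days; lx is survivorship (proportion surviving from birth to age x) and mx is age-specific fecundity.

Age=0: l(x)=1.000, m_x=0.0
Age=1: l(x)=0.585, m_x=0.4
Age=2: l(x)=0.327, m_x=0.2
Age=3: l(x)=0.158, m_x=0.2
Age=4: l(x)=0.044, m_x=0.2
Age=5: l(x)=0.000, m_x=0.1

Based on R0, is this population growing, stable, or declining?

R0 = Σ lx·mx = 0 + 0.234 + 0.0654 + 0.0316 + 0.0088 + 0 = 0.3398
R0 < 1, so the population is declining.

declining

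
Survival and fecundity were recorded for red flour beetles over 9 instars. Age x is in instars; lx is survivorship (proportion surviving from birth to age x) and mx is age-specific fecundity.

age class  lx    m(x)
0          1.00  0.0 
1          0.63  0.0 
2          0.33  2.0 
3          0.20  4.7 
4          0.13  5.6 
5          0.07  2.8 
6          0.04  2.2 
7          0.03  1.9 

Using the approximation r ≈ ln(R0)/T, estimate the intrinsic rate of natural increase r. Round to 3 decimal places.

0.292

R0 = Σ lx·mx = 0 + 0 + 0.66 + 0.94 + 0.728 + 0.196 + 0.088 + 0.057 = 2.669
Σ x·lx·mx = 8.959; T = 8.959/2.669 = 3.35669…
r ≈ ln(R0)/T = ln(2.669)/3.35669… = 0.29246… → 0.292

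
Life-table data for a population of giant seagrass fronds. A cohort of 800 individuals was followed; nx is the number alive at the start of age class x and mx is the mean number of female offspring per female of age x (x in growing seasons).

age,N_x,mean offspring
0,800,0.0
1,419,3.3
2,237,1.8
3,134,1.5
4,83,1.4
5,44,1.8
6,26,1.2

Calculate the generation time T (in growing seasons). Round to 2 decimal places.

1.74

lx = nx/n0 = nx/800: 1, 0.52375, 0.29625, 0.1675, 0.10375, 0.055, 0.0325
lx·mx: 0, 1.728375, 0.53325, 0.25125, 0.14525, 0.099, 0.039 → R0 = 2.796125
x·lx·mx: 0, 1.728375, 1.0665, 0.75375, 0.581, 0.495, 0.234 → Σ = 4.858625
T = 4.858625 / 2.796125 = 1.737628… → 1.74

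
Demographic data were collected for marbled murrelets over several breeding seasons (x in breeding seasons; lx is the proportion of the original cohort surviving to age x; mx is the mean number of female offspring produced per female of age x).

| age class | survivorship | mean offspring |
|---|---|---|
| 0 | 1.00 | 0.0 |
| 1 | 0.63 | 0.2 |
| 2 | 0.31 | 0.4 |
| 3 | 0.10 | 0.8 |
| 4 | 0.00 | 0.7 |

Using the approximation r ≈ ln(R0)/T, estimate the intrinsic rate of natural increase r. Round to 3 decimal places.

R0 = Σ lx·mx = 0 + 0.126 + 0.124 + 0.08 + 0 = 0.33
Σ x·lx·mx = 0.614; T = 0.614/0.33 = 1.86061…
r ≈ ln(R0)/T = ln(0.33)/1.86061… = -0.59586… → -0.596

-0.596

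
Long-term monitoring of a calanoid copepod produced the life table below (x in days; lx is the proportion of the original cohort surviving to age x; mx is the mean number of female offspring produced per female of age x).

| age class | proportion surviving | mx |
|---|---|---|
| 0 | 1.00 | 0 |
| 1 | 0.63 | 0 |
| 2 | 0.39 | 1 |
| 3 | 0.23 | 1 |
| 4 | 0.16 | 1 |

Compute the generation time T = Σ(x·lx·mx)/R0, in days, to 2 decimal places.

2.71

lx·mx: 0, 0, 0.39, 0.23, 0.16 → R0 = 0.78
x·lx·mx: 0, 0, 0.78, 0.69, 0.64 → Σ = 2.11
T = 2.11 / 0.78 = 2.705128… → 2.71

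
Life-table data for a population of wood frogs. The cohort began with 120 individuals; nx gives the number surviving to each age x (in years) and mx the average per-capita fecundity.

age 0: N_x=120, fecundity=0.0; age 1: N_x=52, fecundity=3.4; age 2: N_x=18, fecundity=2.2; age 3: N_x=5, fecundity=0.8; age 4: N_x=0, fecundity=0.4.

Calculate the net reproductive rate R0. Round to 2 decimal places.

1.84

lx = nx/n0 = nx/120: 1, 0.43333…, 0.15, 0.04167…, 0
lx·mx by age: 0, 1.473333…, 0.33, 0.033333…, 0
R0 = Σ lx·mx = 1.836667… → 1.84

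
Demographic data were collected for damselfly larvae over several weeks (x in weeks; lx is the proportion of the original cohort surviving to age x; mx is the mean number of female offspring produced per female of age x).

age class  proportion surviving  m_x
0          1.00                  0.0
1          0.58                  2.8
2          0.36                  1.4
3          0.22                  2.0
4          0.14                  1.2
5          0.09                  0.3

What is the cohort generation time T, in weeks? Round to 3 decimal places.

lx·mx: 0, 1.624, 0.504, 0.44, 0.168, 0.027 → R0 = 2.763
x·lx·mx: 0, 1.624, 1.008, 1.32, 0.672, 0.135 → Σ = 4.759
T = 4.759 / 2.763 = 1.722403… → 1.722

1.722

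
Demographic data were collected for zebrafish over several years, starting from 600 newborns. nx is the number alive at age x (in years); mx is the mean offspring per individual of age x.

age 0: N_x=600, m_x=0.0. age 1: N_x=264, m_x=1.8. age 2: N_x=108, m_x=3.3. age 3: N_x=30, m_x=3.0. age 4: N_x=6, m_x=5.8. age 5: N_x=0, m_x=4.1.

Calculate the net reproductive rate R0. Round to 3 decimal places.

lx = nx/n0 = nx/600: 1, 0.44, 0.18, 0.05, 0.01, 0
lx·mx by age: 0, 0.792, 0.594, 0.15, 0.058, 0
R0 = Σ lx·mx = 1.594 → 1.594

1.594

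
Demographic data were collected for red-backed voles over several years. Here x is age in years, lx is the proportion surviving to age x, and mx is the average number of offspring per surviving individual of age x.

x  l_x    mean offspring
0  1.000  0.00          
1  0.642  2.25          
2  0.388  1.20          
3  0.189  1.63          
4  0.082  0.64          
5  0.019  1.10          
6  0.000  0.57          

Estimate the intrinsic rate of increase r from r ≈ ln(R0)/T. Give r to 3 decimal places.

R0 = Σ lx·mx = 0 + 1.4445 + 0.4656 + 0.30807 + 0.05248 + 0.0209 + 0 = 2.29155
Σ x·lx·mx = 3.61433; T = 3.61433/2.29155 = 1.57724…
r ≈ ln(R0)/T = ln(2.29155)/1.57724… = 0.52575… → 0.526

0.526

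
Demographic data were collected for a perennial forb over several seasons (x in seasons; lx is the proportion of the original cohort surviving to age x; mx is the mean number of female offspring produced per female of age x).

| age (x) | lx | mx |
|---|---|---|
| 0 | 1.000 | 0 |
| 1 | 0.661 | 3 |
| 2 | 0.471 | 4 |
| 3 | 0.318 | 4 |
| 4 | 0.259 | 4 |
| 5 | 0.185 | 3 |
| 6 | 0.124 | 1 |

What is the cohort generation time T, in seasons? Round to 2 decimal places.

lx·mx: 0, 1.983, 1.884, 1.272, 1.036, 0.555, 0.124 → R0 = 6.854
x·lx·mx: 0, 1.983, 3.768, 3.816, 4.144, 2.775, 0.744 → Σ = 17.23
T = 17.23 / 6.854 = 2.513861… → 2.51

2.51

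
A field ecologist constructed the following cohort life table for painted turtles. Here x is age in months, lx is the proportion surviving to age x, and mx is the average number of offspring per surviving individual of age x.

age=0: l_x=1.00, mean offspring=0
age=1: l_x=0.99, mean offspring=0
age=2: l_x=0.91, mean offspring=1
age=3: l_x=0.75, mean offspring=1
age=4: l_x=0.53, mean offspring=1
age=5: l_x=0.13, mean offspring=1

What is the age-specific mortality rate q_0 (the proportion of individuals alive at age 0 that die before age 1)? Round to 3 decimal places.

q_0 = (l_0 − l_1) / l_0 = (1 − 0.99) / 1
     = 0.01 / 1 = 0.01 → 0.010

0.010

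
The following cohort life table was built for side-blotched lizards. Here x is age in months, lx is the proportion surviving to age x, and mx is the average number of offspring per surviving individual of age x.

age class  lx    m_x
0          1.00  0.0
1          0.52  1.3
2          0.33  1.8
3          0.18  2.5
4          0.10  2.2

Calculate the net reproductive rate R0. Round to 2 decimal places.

lx·mx by age: 0, 0.676, 0.594, 0.45, 0.22
R0 = Σ lx·mx = 1.94 → 1.94

1.94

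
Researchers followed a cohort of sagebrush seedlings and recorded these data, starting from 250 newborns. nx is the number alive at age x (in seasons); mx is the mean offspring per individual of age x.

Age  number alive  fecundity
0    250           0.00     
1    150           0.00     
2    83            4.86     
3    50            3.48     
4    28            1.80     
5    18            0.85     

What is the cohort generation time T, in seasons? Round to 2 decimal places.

2.50

lx = nx/n0 = nx/250: 1, 0.6, 0.332, 0.2, 0.112, 0.072
lx·mx: 0, 0, 1.61352, 0.696, 0.2016, 0.0612 → R0 = 2.57232
x·lx·mx: 0, 0, 3.22704, 2.088, 0.8064, 0.306 → Σ = 6.42744
T = 6.42744 / 2.57232 = 2.498694… → 2.50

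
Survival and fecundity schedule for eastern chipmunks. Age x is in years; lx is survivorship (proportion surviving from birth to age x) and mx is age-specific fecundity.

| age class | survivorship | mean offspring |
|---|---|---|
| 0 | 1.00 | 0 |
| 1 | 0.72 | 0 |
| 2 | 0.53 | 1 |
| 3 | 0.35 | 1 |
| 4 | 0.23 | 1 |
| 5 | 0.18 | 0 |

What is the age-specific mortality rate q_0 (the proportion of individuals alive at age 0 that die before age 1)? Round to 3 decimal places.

0.280

q_0 = (l_0 − l_1) / l_0 = (1 − 0.72) / 1
     = 0.28 / 1 = 0.28 → 0.280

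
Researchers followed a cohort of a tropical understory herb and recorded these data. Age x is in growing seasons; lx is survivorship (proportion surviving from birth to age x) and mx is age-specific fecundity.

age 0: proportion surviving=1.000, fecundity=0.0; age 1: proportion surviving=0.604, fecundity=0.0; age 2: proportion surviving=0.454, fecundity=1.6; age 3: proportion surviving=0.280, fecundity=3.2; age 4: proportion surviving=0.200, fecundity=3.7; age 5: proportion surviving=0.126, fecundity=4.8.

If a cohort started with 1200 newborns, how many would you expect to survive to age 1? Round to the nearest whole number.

Expected survivors = N0 · l_1 = 1200 × 0.604 = 724.8 → 725

725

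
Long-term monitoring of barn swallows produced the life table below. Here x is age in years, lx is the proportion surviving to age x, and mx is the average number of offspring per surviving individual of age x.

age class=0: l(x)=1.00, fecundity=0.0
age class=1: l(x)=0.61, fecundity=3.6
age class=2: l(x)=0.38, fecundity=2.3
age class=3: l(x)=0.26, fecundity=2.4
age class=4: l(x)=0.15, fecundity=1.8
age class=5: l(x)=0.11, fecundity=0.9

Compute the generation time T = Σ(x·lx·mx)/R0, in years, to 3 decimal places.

lx·mx: 0, 2.196, 0.874, 0.624, 0.27, 0.099 → R0 = 4.063
x·lx·mx: 0, 2.196, 1.748, 1.872, 1.08, 0.495 → Σ = 7.391
T = 7.391 / 4.063 = 1.819099… → 1.819

1.819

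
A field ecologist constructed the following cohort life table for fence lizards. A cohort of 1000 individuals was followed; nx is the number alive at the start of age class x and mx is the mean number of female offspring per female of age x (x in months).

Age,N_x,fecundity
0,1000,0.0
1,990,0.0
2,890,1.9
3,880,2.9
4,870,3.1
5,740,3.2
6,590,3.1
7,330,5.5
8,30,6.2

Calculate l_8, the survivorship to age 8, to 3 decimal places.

0.030

l_8 = n_8/n_0 = 30/1000 = 0.03 → 0.030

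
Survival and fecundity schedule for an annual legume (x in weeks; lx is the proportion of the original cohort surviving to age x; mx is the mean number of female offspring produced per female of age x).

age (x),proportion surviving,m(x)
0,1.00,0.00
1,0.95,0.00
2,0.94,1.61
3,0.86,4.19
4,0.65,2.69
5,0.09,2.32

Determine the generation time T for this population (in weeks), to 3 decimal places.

3.092

lx·mx: 0, 0, 1.5134, 3.6034, 1.7485, 0.2088 → R0 = 7.0741
x·lx·mx: 0, 0, 3.0268, 10.8102, 6.994, 1.044 → Σ = 21.875
T = 21.875 / 7.0741 = 3.092266… → 3.092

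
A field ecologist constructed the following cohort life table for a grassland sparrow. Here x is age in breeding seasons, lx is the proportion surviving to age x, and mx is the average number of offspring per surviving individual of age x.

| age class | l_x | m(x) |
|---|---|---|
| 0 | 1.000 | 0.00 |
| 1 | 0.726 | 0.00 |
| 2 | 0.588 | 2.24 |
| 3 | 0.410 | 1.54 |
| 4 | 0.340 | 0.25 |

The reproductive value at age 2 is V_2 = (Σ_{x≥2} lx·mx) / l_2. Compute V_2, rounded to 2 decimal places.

lx·mx for x ≥ 2: 1.31712, 0.6314, 0.085 → sum = 2.03352
V_2 = 2.03352 / l_2 = 2.03352 / 0.588 = 3.458367… → 3.46

3.46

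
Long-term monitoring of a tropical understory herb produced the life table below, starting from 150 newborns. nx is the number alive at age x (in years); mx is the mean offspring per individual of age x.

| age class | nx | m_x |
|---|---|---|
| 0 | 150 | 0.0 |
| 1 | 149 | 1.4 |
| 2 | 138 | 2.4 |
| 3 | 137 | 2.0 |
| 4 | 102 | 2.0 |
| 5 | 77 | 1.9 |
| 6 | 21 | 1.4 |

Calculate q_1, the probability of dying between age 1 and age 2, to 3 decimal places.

lx = nx/n0 = nx/150: 1, 0.99333…, 0.92, 0.91333…, 0.68, 0.51333…, 0.14
q_1 = (l_1 − l_2) / l_1 = (0.993333… − 0.92) / 0.993333…
     = 0.073333… / 0.993333… = 0.073826… → 0.074

0.074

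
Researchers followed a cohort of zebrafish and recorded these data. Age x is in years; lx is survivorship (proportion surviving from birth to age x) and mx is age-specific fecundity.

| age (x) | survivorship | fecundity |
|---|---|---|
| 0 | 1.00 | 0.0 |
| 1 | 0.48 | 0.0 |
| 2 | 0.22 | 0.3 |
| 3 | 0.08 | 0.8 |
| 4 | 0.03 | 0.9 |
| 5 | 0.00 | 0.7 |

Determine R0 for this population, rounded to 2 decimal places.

lx·mx by age: 0, 0, 0.066, 0.064, 0.027, 0
R0 = Σ lx·mx = 0.157 → 0.16

0.16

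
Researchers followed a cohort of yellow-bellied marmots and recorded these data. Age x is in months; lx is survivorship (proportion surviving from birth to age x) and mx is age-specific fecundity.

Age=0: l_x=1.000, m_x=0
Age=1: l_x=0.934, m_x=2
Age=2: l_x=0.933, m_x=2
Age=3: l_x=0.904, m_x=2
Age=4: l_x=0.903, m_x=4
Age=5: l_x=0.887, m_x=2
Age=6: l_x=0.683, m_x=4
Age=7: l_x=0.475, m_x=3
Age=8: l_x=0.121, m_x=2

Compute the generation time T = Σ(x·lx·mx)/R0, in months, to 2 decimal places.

4.09

lx·mx: 0, 1.868, 1.866, 1.808, 3.612, 1.774, 2.732, 1.425, 0.242 → R0 = 15.327
x·lx·mx: 0, 1.868, 3.732, 5.424, 14.448, 8.87, 16.392, 9.975, 1.936 → Σ = 62.645
T = 62.645 / 15.327 = 4.087232… → 4.09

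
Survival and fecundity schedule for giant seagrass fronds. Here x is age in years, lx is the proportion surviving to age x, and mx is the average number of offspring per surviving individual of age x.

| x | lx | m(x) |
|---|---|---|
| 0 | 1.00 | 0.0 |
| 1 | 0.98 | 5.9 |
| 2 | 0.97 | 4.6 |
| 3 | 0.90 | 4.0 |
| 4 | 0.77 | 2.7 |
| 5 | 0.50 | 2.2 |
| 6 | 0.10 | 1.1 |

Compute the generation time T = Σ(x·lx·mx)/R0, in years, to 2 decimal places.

lx·mx: 0, 5.782, 4.462, 3.6, 2.079, 1.1, 0.11 → R0 = 17.133
x·lx·mx: 0, 5.782, 8.924, 10.8, 8.316, 5.5, 0.66 → Σ = 39.982
T = 39.982 / 17.133 = 2.333625… → 2.33

2.33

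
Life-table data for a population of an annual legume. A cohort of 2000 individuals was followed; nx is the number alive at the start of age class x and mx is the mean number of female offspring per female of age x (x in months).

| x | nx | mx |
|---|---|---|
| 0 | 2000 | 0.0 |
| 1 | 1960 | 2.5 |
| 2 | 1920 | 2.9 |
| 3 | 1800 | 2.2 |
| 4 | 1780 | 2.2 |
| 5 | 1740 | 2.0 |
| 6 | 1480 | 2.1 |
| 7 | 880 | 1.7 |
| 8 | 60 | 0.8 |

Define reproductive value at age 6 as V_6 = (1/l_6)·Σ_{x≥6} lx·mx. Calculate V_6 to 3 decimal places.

3.143

lx = nx/n0 = nx/2000: 1, 0.98, 0.96, 0.9, 0.89, 0.87, 0.74, 0.44, 0.03
lx·mx for x ≥ 6: 1.554, 0.748, 0.024 → sum = 2.326
V_6 = 2.326 / l_6 = 2.326 / 0.74 = 3.143243… → 3.143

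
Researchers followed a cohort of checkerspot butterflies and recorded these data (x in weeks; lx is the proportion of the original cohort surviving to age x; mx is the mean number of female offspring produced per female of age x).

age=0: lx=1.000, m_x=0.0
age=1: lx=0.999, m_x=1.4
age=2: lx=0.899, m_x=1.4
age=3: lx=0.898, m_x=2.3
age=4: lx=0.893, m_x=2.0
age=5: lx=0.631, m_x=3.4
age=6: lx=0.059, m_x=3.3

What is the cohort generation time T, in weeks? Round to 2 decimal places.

3.29

lx·mx: 0, 1.3986, 1.2586, 2.0654, 1.786, 2.1454, 0.1947 → R0 = 8.8487
x·lx·mx: 0, 1.3986, 2.5172, 6.1962, 7.144, 10.727, 1.1682 → Σ = 29.1512
T = 29.1512 / 8.8487 = 3.294405… → 3.29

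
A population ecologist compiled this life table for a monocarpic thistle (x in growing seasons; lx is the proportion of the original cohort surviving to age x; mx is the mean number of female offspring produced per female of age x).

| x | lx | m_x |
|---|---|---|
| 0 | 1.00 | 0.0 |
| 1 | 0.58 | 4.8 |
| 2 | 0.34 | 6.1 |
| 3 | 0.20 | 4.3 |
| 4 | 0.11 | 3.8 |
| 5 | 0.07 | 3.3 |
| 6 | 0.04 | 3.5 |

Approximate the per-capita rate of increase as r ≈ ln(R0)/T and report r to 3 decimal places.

R0 = Σ lx·mx = 0 + 2.784 + 2.074 + 0.86 + 0.418 + 0.231 + 0.14 = 6.507
Σ x·lx·mx = 13.179; T = 13.179/6.507 = 2.02536…
r ≈ ln(R0)/T = ln(6.507)/2.02536… = 0.92472… → 0.925

0.925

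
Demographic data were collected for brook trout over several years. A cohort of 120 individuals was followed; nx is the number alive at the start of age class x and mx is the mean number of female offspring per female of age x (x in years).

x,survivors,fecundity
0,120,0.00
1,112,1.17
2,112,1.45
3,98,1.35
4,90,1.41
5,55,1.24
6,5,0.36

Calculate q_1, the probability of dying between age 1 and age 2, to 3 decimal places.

0.000

lx = nx/n0 = nx/120: 1, 0.93333…, 0.93333…, 0.81667…, 0.75, 0.45833…, 0.04167…
q_1 = (l_1 − l_2) / l_1 = (0.933333… − 0.933333…) / 0.933333…
     = 0 / 0.933333… = 0 → 0.000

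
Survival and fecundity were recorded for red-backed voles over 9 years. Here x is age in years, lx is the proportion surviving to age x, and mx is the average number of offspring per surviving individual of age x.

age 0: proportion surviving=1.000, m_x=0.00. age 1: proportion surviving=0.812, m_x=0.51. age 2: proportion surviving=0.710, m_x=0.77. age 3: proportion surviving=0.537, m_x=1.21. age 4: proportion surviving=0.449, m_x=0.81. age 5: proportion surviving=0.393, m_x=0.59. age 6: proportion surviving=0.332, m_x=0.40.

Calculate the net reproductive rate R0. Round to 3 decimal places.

lx·mx by age: 0, 0.41412, 0.5467, 0.64977, 0.36369, 0.23187, 0.1328
R0 = Σ lx·mx = 2.33895 → 2.339

2.339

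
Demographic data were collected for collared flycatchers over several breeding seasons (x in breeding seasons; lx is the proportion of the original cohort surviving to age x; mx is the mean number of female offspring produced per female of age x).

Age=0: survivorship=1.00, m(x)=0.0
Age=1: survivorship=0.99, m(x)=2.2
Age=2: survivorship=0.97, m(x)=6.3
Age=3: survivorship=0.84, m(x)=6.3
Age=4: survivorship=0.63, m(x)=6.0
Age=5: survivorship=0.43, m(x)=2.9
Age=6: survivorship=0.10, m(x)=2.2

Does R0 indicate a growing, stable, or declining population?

growing

R0 = Σ lx·mx = 0 + 2.178 + 6.111 + 5.292 + 3.78 + 1.247 + 0.22 = 18.828
R0 > 1, so the population is growing.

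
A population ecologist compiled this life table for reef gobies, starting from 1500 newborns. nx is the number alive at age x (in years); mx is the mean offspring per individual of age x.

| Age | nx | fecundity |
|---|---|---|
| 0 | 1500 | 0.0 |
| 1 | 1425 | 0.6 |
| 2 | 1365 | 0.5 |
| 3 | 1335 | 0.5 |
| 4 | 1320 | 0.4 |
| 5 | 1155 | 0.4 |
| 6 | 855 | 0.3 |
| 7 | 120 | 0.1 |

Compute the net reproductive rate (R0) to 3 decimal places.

lx = nx/n0 = nx/1500: 1, 0.95, 0.91, 0.89, 0.88, 0.77, 0.57, 0.08
lx·mx by age: 0, 0.57, 0.455, 0.445, 0.352, 0.308, 0.171, 0.008
R0 = Σ lx·mx = 2.309 → 2.309

2.309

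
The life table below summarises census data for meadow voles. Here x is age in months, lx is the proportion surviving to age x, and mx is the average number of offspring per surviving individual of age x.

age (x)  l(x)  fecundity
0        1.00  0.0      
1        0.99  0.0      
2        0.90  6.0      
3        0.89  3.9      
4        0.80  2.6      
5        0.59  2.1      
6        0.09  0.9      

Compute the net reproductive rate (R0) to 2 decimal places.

12.27

lx·mx by age: 0, 0, 5.4, 3.471, 2.08, 1.239, 0.081
R0 = Σ lx·mx = 12.271 → 12.27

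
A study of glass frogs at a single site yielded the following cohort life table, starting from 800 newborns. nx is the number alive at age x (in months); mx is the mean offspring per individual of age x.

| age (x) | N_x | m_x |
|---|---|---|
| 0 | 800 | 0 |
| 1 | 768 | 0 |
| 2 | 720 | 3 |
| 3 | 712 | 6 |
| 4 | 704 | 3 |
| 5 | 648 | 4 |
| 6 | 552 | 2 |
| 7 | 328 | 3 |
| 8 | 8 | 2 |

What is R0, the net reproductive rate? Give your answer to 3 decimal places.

16.550

lx = nx/n0 = nx/800: 1, 0.96, 0.9, 0.89, 0.88, 0.81, 0.69, 0.41, 0.01
lx·mx by age: 0, 0, 2.7, 5.34, 2.64, 3.24, 1.38, 1.23, 0.02
R0 = Σ lx·mx = 16.55 → 16.550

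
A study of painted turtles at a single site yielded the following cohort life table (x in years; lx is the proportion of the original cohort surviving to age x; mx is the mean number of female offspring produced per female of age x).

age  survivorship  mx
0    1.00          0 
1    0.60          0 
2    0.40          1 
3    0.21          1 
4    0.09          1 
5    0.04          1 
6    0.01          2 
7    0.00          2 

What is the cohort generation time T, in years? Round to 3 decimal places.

2.776

lx·mx: 0, 0, 0.4, 0.21, 0.09, 0.04, 0.02, 0 → R0 = 0.76
x·lx·mx: 0, 0, 0.8, 0.63, 0.36, 0.2, 0.12, 0 → Σ = 2.11
T = 2.11 / 0.76 = 2.776316… → 2.776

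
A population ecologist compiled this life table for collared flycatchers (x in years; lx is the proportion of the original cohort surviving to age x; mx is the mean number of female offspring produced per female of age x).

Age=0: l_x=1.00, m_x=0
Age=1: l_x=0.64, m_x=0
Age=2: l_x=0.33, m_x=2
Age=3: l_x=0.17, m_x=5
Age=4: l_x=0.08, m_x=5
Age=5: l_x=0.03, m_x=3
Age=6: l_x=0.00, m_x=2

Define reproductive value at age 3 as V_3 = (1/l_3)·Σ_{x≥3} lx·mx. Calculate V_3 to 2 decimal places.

lx·mx for x ≥ 3: 0.85, 0.4, 0.09, 0 → sum = 1.34
V_3 = 1.34 / l_3 = 1.34 / 0.17 = 7.882353… → 7.88

7.88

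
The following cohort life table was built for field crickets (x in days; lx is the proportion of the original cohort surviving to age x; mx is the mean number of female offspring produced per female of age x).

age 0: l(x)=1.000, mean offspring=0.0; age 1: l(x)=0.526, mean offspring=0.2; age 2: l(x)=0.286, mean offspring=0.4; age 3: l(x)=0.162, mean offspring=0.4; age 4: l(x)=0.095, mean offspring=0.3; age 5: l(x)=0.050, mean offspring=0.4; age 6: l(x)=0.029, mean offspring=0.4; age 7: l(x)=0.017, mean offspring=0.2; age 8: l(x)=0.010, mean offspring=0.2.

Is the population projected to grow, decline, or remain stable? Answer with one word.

declining

R0 = Σ lx·mx = 0 + 0.1052 + 0.1144 + 0.0648 + 0.0285 + 0.02 + 0.0116 + 0.0034 + 0.002 = 0.3499
R0 < 1, so the population is declining.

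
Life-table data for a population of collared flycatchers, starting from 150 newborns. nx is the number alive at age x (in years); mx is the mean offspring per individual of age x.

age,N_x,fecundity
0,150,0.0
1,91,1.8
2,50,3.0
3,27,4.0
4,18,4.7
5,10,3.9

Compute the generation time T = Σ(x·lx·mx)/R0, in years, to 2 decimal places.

2.42

lx = nx/n0 = nx/150: 1, 0.60667…, 0.33333…, 0.18, 0.12, 0.06667…
lx·mx: 0, 1.092…, 1…, 0.72, 0.564, 0.26… → R0 = 3.636…
x·lx·mx: 0, 1.092…, 2…, 2.16, 2.256, 1.3… → Σ = 8.808…
T = 8.808… / 3.636… = 2.422442… → 2.42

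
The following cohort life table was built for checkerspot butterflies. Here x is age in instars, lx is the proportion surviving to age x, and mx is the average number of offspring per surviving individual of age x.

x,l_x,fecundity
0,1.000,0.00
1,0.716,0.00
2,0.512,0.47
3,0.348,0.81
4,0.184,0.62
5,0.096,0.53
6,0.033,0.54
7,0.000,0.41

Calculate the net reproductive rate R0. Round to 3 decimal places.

0.705

lx·mx by age: 0, 0, 0.24064, 0.28188, 0.11408, 0.05088, 0.01782, 0
R0 = Σ lx·mx = 0.7053 → 0.705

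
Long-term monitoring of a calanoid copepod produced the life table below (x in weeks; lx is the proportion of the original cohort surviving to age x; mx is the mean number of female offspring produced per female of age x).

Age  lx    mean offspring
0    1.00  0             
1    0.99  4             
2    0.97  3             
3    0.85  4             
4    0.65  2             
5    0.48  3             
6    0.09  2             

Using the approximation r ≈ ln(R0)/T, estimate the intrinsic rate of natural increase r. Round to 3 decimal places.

1.017

R0 = Σ lx·mx = 0 + 3.96 + 2.91 + 3.4 + 1.3 + 1.44 + 0.18 = 13.19
Σ x·lx·mx = 33.46; T = 33.46/13.19 = 2.53677…
r ≈ ln(R0)/T = ln(13.19)/2.53677… = 1.01683… → 1.017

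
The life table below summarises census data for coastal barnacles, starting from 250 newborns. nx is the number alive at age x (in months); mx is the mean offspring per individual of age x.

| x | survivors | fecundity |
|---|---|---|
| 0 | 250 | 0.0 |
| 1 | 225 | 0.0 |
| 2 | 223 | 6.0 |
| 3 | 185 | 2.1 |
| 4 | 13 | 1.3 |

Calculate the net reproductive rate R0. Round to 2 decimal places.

6.97

lx = nx/n0 = nx/250: 1, 0.9, 0.892, 0.74, 0.052
lx·mx by age: 0, 0, 5.352, 1.554, 0.0676
R0 = Σ lx·mx = 6.9736 → 6.97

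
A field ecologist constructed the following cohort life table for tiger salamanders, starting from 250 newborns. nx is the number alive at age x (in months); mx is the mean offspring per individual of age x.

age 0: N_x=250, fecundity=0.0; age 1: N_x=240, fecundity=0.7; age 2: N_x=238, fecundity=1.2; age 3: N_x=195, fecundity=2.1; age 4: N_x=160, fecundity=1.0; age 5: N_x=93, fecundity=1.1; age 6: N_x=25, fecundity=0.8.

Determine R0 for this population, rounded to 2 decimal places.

lx = nx/n0 = nx/250: 1, 0.96, 0.952, 0.78, 0.64, 0.372, 0.1
lx·mx by age: 0, 0.672, 1.1424, 1.638, 0.64, 0.4092, 0.08
R0 = Σ lx·mx = 4.5816 → 4.58

4.58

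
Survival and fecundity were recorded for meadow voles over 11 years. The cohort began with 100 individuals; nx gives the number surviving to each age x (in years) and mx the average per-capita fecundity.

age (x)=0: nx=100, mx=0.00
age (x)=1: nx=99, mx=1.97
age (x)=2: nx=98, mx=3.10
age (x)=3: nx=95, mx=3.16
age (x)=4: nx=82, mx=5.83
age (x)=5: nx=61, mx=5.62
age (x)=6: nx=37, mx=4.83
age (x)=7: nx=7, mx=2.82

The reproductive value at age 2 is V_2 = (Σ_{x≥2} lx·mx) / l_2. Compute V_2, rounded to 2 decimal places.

16.56

lx = nx/n0 = nx/100: 1, 0.99, 0.98, 0.95, 0.82, 0.61, 0.37, 0.07
lx·mx for x ≥ 2: 3.038, 3.002, 4.7806, 3.4282, 1.7871, 0.1974 → sum = 16.2333
V_2 = 16.2333 / l_2 = 16.2333 / 0.98 = 16.564592… → 16.56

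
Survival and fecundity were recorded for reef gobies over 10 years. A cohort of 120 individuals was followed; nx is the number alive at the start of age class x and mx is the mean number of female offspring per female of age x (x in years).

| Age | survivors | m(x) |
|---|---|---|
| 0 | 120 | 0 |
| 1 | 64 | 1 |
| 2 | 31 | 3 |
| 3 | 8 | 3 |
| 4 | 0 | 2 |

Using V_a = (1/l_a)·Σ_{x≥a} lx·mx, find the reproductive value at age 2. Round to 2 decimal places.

3.77

lx = nx/n0 = nx/120: 1, 0.53333…, 0.25833…, 0.06667…, 0
lx·mx for x ≥ 2: 0.775…, 0.2…, 0 → sum = 0.975…
V_2 = 0.975… / l_2 = 0.975… / 0.258333… = 3.774194… → 3.77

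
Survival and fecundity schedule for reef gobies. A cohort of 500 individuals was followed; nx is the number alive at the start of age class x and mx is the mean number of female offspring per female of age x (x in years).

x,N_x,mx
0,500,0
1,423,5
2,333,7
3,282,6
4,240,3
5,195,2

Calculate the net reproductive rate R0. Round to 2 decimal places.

lx = nx/n0 = nx/500: 1, 0.846, 0.666, 0.564, 0.48, 0.39
lx·mx by age: 0, 4.23, 4.662, 3.384, 1.44, 0.78
R0 = Σ lx·mx = 14.496 → 14.50

14.50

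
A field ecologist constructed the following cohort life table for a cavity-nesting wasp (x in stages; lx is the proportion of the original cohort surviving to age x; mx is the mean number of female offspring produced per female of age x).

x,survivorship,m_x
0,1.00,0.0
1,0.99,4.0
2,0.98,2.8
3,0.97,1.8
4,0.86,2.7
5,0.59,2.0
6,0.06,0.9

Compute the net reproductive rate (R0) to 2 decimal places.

12.01

lx·mx by age: 0, 3.96, 2.744, 1.746, 2.322, 1.18, 0.054
R0 = Σ lx·mx = 12.006 → 12.01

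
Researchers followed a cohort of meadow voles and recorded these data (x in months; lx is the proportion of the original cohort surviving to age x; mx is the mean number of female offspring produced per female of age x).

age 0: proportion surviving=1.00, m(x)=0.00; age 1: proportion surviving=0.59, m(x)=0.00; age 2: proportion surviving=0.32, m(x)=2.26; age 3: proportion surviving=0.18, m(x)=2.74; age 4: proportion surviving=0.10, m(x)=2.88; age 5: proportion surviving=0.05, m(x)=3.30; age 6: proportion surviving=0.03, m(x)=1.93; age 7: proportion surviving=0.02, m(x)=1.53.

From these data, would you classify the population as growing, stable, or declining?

R0 = Σ lx·mx = 0 + 0 + 0.7232 + 0.4932 + 0.288 + 0.165 + 0.0579 + 0.0306 = 1.7579
R0 > 1, so the population is growing.

growing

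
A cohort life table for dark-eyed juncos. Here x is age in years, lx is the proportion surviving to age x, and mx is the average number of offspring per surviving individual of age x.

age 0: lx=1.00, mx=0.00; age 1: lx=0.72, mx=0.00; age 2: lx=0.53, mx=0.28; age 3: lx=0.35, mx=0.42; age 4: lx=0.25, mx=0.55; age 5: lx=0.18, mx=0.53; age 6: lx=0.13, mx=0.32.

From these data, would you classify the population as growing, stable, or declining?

R0 = Σ lx·mx = 0 + 0 + 0.1484 + 0.147 + 0.1375 + 0.0954 + 0.0416 = 0.5699
R0 < 1, so the population is declining.

declining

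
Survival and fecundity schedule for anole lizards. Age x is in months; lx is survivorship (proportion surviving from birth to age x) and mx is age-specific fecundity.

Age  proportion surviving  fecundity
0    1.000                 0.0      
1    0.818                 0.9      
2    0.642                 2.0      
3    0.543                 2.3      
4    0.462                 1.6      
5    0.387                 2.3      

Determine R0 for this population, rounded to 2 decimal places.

lx·mx by age: 0, 0.7362, 1.284, 1.2489, 0.7392, 0.8901
R0 = Σ lx·mx = 4.8984 → 4.90

4.90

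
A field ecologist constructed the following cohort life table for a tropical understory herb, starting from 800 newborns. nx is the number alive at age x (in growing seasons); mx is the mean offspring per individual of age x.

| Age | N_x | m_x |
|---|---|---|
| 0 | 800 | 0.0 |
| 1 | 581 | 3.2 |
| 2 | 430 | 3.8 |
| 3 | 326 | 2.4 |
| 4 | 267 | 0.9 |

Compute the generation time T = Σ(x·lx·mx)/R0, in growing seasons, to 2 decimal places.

lx = nx/n0 = nx/800: 1, 0.72625, 0.5375, 0.4075, 0.33375
lx·mx: 0, 2.324, 2.0425, 0.978, 0.300375 → R0 = 5.644875
x·lx·mx: 0, 2.324, 4.085, 2.934, 1.2015 → Σ = 10.5445
T = 10.5445 / 5.644875 = 1.867978… → 1.87

1.87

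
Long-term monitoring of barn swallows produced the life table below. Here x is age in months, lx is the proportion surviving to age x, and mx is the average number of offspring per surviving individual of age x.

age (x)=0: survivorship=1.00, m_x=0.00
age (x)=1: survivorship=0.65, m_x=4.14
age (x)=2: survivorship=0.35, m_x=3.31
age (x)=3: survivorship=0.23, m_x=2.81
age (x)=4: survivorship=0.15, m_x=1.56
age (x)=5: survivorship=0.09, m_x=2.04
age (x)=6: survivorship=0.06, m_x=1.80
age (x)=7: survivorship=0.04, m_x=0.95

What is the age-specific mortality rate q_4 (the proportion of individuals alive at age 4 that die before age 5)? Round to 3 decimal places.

0.400

q_4 = (l_4 − l_5) / l_4 = (0.15 − 0.09) / 0.15
     = 0.06 / 0.15 = 0.4 → 0.400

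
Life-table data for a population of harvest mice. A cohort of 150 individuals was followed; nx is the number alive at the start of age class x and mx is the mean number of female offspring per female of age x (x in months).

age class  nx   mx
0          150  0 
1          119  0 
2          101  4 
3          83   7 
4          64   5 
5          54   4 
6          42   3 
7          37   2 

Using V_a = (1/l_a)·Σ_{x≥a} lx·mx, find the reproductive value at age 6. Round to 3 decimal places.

lx = nx/n0 = nx/150: 1, 0.79333…, 0.67333…, 0.55333…, 0.42667…, 0.36, 0.28, 0.24667…
lx·mx for x ≥ 6: 0.84, 0.493333… → sum = 1.333333…
V_6 = 1.333333… / l_6 = 1.333333… / 0.28 = 4.761905… → 4.762

4.762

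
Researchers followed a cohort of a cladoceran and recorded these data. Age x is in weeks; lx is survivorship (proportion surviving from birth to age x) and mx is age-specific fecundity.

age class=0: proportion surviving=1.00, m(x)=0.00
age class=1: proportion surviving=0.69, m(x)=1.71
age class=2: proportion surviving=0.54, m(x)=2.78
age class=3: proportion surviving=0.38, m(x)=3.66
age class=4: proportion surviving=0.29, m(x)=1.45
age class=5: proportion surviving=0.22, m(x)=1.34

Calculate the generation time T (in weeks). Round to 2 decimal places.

lx·mx: 0, 1.1799, 1.5012, 1.3908, 0.4205, 0.2948 → R0 = 4.7872
x·lx·mx: 0, 1.1799, 3.0024, 4.1724, 1.682, 1.474 → Σ = 11.5107
T = 11.5107 / 4.7872 = 2.404474… → 2.40

2.40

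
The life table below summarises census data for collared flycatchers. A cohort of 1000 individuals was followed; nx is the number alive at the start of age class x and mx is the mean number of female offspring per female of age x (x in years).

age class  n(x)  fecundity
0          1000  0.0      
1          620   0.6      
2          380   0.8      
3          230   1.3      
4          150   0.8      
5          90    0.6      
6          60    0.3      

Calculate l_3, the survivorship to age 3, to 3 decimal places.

0.230

l_3 = n_3/n_0 = 230/1000 = 0.23 → 0.230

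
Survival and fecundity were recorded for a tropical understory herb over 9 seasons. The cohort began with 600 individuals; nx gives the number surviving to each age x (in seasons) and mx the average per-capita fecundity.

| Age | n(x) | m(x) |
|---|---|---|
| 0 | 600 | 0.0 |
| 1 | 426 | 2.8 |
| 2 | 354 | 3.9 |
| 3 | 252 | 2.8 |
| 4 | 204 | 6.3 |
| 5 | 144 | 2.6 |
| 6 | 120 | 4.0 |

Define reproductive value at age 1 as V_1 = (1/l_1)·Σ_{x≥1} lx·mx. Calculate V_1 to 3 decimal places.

12.720

lx = nx/n0 = nx/600: 1, 0.71, 0.59, 0.42, 0.34, 0.24, 0.2
lx·mx for x ≥ 1: 1.988, 2.301, 1.176, 2.142, 0.624, 0.8 → sum = 9.031
V_1 = 9.031 / l_1 = 9.031 / 0.71 = 12.719718… → 12.720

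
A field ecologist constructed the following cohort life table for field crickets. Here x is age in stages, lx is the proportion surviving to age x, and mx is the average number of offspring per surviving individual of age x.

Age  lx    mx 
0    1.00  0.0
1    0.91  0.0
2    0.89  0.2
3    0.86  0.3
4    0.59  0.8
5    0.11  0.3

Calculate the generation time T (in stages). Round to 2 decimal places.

lx·mx: 0, 0, 0.178, 0.258, 0.472, 0.033 → R0 = 0.941
x·lx·mx: 0, 0, 0.356, 0.774, 1.888, 0.165 → Σ = 3.183
T = 3.183 / 0.941 = 3.382572… → 3.38

3.38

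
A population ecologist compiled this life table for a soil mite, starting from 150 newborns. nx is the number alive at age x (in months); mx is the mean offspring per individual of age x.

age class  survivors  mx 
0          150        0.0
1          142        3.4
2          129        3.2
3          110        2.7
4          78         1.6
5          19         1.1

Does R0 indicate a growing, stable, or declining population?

lx = nx/n0 = nx/150: 1, 0.94667…, 0.86, 0.73333…, 0.52, 0.12667…
R0 = Σ lx·mx = 0 + 3.218667… + 2.752 + 1.98… + 0.832 + 0.139333… = 8.922…
R0 > 1, so the population is growing.

growing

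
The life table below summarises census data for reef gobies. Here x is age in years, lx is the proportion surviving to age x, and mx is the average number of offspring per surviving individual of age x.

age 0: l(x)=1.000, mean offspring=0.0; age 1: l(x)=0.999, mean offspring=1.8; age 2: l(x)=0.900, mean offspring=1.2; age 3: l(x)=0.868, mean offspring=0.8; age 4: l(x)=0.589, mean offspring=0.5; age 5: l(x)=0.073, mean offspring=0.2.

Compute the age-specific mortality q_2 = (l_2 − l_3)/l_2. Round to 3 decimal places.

0.036

q_2 = (l_2 − l_3) / l_2 = (0.9 − 0.868) / 0.9
     = 0.032 / 0.9 = 0.035556… → 0.036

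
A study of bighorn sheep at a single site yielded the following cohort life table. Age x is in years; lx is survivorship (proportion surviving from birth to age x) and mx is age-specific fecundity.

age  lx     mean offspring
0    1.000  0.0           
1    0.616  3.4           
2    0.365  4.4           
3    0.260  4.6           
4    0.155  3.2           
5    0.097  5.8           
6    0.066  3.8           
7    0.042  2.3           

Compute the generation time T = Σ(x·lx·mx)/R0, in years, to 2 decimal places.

lx·mx: 0, 2.0944, 1.606, 1.196, 0.496, 0.5626, 0.2508, 0.0966 → R0 = 6.3024
x·lx·mx: 0, 2.0944, 3.212, 3.588, 1.984, 2.813, 1.5048, 0.6762 → Σ = 15.8724
T = 15.8724 / 6.3024 = 2.518469… → 2.52

2.52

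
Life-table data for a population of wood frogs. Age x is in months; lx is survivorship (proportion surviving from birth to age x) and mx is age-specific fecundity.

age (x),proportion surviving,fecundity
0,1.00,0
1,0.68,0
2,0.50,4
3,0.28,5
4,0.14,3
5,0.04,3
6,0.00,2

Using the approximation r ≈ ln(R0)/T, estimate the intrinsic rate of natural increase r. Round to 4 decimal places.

0.5155

R0 = Σ lx·mx = 0 + 0 + 2 + 1.4 + 0.42 + 0.12 + 0 = 3.94
Σ x·lx·mx = 10.48; T = 10.48/3.94 = 2.6599…
r ≈ ln(R0)/T = ln(3.94)/2.6599… = 0.515501… → 0.5155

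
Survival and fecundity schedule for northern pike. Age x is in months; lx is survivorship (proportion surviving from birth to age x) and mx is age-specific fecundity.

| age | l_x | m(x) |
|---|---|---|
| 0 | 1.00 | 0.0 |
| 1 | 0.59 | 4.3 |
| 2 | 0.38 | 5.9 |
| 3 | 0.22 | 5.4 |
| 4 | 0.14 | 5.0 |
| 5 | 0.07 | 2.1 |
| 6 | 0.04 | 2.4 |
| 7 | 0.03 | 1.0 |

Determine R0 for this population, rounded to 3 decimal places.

6.940

lx·mx by age: 0, 2.537, 2.242, 1.188, 0.7, 0.147, 0.096, 0.03
R0 = Σ lx·mx = 6.94 → 6.940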